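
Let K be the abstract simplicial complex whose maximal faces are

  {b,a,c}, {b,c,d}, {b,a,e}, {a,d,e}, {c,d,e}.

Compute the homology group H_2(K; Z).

H_2 ≅ 0.

Fix the vertex order a < b < c < d < e and write every simplex with vertices in increasing order. Then dim K = 2 and the simplices of K are:

  0-simplices (5): a, b, c, d, e
  1-simplices (10): ab, ac, ad, ae, bc, bd, be, cd, ce, de
  2-simplices (5): abc, abe, ade, bcd, cde

Hence C_0 ≅ Z^5, C_1 ≅ Z^10, C_2 ≅ Z^5.

∂_1: C_1 → C_0 maps an edge to its endpoints' difference, ∂[p,q] = q − p. For instance
  ∂ae = e − a.
As a 5×10 matrix over Z this has rank 4, with invariant factors (1,1,1,1).

Boundary ∂_2: C_2 → C_1 acts by ∂[p,q,r] = [q,r] − [p,r] + [p,q]. For instance
  ∂abe = be − ae + ab,
  ∂bcd = cd − bd + bc.
This gives a 10×5 integer matrix of rank 5; reducing to Smith normal form yields diagonal entries (1,1,1,1,1).

Reading off H_k = ker ∂_k / im ∂_{k+1}:

  H_2: rank ker ∂_2 − rank ∂_3 = (5 − 5) − 0 = 0, and there is no ∂_3, so H_2 = 0.

(K is a triangulation of the Möbius band.)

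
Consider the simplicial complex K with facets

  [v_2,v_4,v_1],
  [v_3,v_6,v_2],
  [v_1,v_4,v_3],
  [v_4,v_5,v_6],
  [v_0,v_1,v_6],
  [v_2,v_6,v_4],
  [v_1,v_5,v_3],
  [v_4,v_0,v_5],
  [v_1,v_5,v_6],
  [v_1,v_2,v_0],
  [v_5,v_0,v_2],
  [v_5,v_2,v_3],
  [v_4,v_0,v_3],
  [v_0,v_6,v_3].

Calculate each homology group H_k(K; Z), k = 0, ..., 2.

Take the total order v_0 < v_1 < v_2 < v_3 < v_4 < v_5 < v_6 on the vertex set. Then K (dimension 2) consists of the simplices:

  0-simplices (7): [v_0], [v_1], [v_2], [v_3], [v_4], [v_5], [v_6]
  1-simplices (21): (21 of them)
  2-simplices (14): (14 of them)

Hence C_0 ≅ Z^7, C_1 ≅ Z^21, C_2 ≅ Z^14.

The boundary map ∂_1: C_1 → C_0 sends each edge [p,q] (with p < q) to q − p. For instance
  ∂[v_3,v_5] = [v_5] − [v_3].
As a 7×21 matrix over Z this has rank 6, with invariant factors (1,1,1,1,1,1).

Boundary ∂_2: C_2 → C_1 acts by ∂[p,q,r] = [q,r] − [p,r] + [p,q]. For instance
  ∂[v_1,v_5,v_6] = [v_5,v_6] − [v_1,v_6] + [v_1,v_5],
  ∂[v_0,v_4,v_5] = [v_4,v_5] − [v_0,v_5] + [v_0,v_4].
The 21×14 boundary matrix has rank 13 and Smith normal form diag(1,1,1,1,1,1,1,1,1,1,1,1,1).

Computing H_k = (kernel of ∂_k) / (image of ∂_{k+1}):

  H_0: rank C_0 − rank ∂_1 = 7 − 6 = 1, and the invariant factors of ∂_1 are all 1, so H_0 ≅ Z.
  H_1: rank ker ∂_1 − rank ∂_2 = (21 − 6) − 13 = 2, and the invariant factors of ∂_2 are all 1, so H_1 ≅ Z^2.
  H_2: rank ker ∂_2 − rank ∂_3 = (14 − 13) − 0 = 1, and there is no ∂_3, so H_2 ≅ Z.

H_0 = Z,  H_1 = Z^2,  H_2 = Z.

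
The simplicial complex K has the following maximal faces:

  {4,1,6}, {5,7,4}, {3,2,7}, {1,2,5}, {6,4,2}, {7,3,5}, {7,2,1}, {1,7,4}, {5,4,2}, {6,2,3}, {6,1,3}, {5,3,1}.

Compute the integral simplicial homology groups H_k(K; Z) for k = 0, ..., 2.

H_0 ≅ Z,  H_1 ≅ Z/2Z,  H_2 = 0.

We work with the vertex ordering 1 < 2 < 3 < 4 < 5 < 6 < 7. The simplices of K, each written with vertices in increasing order, are:

  0-simplices (7): [1], [2], [3], [4], [5], [6], [7]
  1-simplices (18): [1,2], [1,3], [1,4], [1,5], [1,6], [1,7], [2,3], [2,4], [2,5], [2,6], [2,7], [3,5], [3,6], [3,7], [4,5], [4,6], [4,7], [5,7]
  2-simplices (12): [1,2,5], [1,2,7], [1,3,5], [1,3,6], [1,4,6], [1,4,7], [2,3,6], [2,3,7], [2,4,5], [2,4,6], [3,5,7], [4,5,7]

Hence C_0 ≅ Z^7, C_1 ≅ Z^18, C_2 ≅ Z^12.

∂_1: C_1 → C_0 maps an edge to its endpoints' difference, ∂[p,q] = q − p. For instance
  ∂[5,7] = [7] − [5].
The resulting 7×18 matrix has rank 6, and its Smith normal form has invariant factors (1,1,1,1,1,1).

The boundary map ∂_2: C_2 → C_1 maps a triangle to the signed sum of its edges. For instance
  ∂[2,3,6] = [3,6] − [2,6] + [2,3],
  ∂[2,4,6] = [4,6] − [2,6] + [2,4].
The resulting 18×12 matrix has rank 12, and its Smith normal form has invariant factors (1,1,1,1,1,1,1,1,1,1,1,2).

From H_k ≅ ker(∂_k) / im(∂_{k+1}) we obtain:

  H_0: rank C_0 − rank ∂_1 = 7 − 6 = 1, and the invariant factors of ∂_1 are all 1, so H_0 = Z.
  H_1: rank ker ∂_1 − rank ∂_2 = (18 − 6) − 12 = 0, and ∂_2 has invariant factor 2 > 1, so H_1 = Z/2Z.
  H_2: rank ker ∂_2 − rank ∂_3 = (12 − 12) − 0 = 0, and there is no ∂_3, so H_2 = 0.

As a check, the Euler characteristic is 7 − 18 + 12 = 1, which agrees with 1 − 0 + 0 = 1.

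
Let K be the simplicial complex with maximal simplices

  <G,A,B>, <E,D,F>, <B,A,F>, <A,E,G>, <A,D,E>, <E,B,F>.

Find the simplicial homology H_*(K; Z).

We work with the vertex ordering A < B < D < E < F < G. The simplices of K, each written with vertices in increasing order, are:

  0-simplices (6): A, B, D, E, F, G
  1-simplices (12): AB, AD, AE, AF, AG, BE, BF, BG, DE, DF, EF, EG
  2-simplices (6): ABF, ABG, ADE, AEG, BEF, DEF

giving chain groups C_0 ≅ Z^6, C_1 ≅ Z^12, C_2 ≅ Z^6.

The boundary map ∂_1: C_1 → C_0 maps an edge to its endpoints' difference, ∂[p,q] = q − p. For instance
  ∂AD = D − A.
This gives a 6×12 integer matrix of rank 5; reducing to Smith normal form yields diagonal entries (1,1,1,1,1).

The boundary map ∂_2: C_2 → C_1 maps a triangle to the signed sum of its edges. For instance
  ∂BEF = EF − BF + BE,
  ∂ABG = BG − AG + AB.
The resulting 12×6 matrix has rank 6, and its Smith normal form has invariant factors (1,1,1,1,1,1).

Now H_k = ker ∂_k / im ∂_{k+1}, so:

  H_0: rank C_0 − rank ∂_1 = 6 − 5 = 1, and the invariant factors of ∂_1 are all 1, so H_0 ≅ Z.
  H_1: rank ker ∂_1 − rank ∂_2 = (12 − 5) − 6 = 1, and the invariant factors of ∂_2 are all 1, so H_1 ≅ Z.
  H_2: rank ker ∂_2 − rank ∂_3 = (6 − 6) − 0 = 0, and there is no ∂_3, so H_2 ≅ 0.

(K is a triangulation of the cylinder S^1 x I.)

H_0 = Z,  H_1 = Z,  H_2 = 0.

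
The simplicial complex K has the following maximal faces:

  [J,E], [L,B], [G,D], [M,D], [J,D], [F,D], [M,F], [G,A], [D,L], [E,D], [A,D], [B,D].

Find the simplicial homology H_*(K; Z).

H_0 = Z,  H_1 = Z^4.

Take the total order A < B < D < E < F < G < J < L < M on the vertex set. Then K (dimension 1) consists of the simplices:

  0-simplices (9): A, B, D, E, F, G, J, L, M
  1-simplices (12): AD, AG, BD, BL, DE, DF, DG, DJ, DL, DM, EJ, FM

giving chain groups C_0 ≅ Z^9, C_1 ≅ Z^12.

Boundary ∂_1: C_1 → C_0 sends each edge [p,q] (with p < q) to q − p. For instance
  ∂FM = M − F.
The resulting 9×12 matrix has rank 8, and its Smith normal form has invariant factors (1,1,1,1,1,1,1,1).

Reading off H_k = ker ∂_k / im ∂_{k+1}:

  H_0: rank C_0 − rank ∂_1 = 9 − 8 = 1, and the invariant factors of ∂_1 are all 1, so H_0 ≅ Z.
  H_1: rank ker ∂_1 − rank ∂_2 = (12 − 8) − 0 = 4, and there is no ∂_2, so H_1 ≅ Z^4.

As a check, the Euler characteristic is 9 − 12 = -3, which agrees with 1 − 4 = -3.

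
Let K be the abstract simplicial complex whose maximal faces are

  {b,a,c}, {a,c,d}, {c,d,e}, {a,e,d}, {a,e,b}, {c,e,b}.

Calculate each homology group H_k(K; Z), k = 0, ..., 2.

We work with the vertex ordering a < b < c < d < e. The simplices of K, each written with vertices in increasing order, are:

  0-simplices (5): a, b, c, d, e
  1-simplices (9): ab, ac, ad, ae, bc, be, cd, ce, de
  2-simplices (6): abc, abe, acd, ade, bce, cde

so the chain groups are C_0 ≅ Z^5, C_1 ≅ Z^9, C_2 ≅ Z^6.

∂_1: C_1 → C_0 maps an edge to its endpoints' difference, ∂[p,q] = q − p.
As a 5×9 matrix over Z this has rank 4, with invariant factors (1,1,1,1).

Boundary ∂_2: C_2 → C_1 maps a triangle to the signed sum of its edges. For instance
  ∂acd = cd − ad + ac,
  ∂ade = de − ae + ad.
The resulting 9×6 matrix has rank 5, and its Smith normal form has invariant factors (1,1,1,1,1).

From H_k ≅ ker(∂_k) / im(∂_{k+1}) we obtain:

  H_0: rank C_0 − rank ∂_1 = 5 − 4 = 1, and the invariant factors of ∂_1 are all 1, so H_0 ≅ Z.
  H_1: rank ker ∂_1 − rank ∂_2 = (9 − 4) − 5 = 0, and the invariant factors of ∂_2 are all 1, so H_1 ≅ 0.
  H_2: rank ker ∂_2 − rank ∂_3 = (6 − 5) − 0 = 1, and there is no ∂_3, so H_2 ≅ Z.

(K is a triangulation of the 2-sphere S^2.)

H_0 ≅ Z,  H_1 = 0,  H_2 ≅ Z.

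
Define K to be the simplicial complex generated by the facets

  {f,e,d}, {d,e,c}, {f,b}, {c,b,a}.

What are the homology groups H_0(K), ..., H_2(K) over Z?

We work with the vertex ordering a < b < c < d < e < f. The simplices of K, each written with vertices in increasing order, are:

  0-simplices (6): a, b, c, d, e, f
  1-simplices (9): ab, ac, bc, bf, cd, ce, de, df, ef
  2-simplices (3): abc, cde, def

giving chain groups C_0 ≅ Z^6, C_1 ≅ Z^9, C_2 ≅ Z^3.

∂_1: C_1 → C_0 sends each edge [p,q] (with p < q) to q − p. For instance
  ∂de = e − d.
The resulting 6×9 matrix has rank 5, and its Smith normal form has invariant factors (1,1,1,1,1).

Boundary ∂_2: C_2 → C_1 sends each 2-simplex [p,q,r] to [q,r] − [p,r] + [p,q]. For instance
  ∂abc = bc − ac + ab,
  ∂cde = de − ce + cd.
The 9×3 boundary matrix has rank 3 and Smith normal form diag(1,1,1).

Now H_k = ker ∂_k / im ∂_{k+1}, so:

  H_0: rank C_0 − rank ∂_1 = 6 − 5 = 1, and the invariant factors of ∂_1 are all 1, so H_0 = Z.
  H_1: rank ker ∂_1 − rank ∂_2 = (9 − 5) − 3 = 1, and the invariant factors of ∂_2 are all 1, so H_1 = Z.
  H_2: rank ker ∂_2 − rank ∂_3 = (3 − 3) − 0 = 0, and there is no ∂_3, so H_2 = 0.

As a check, the Euler characteristic is 6 − 9 + 3 = 0, which agrees with 1 − 1 + 0 = 0.

H_0 = Z,  H_1 = Z,  H_2 = 0.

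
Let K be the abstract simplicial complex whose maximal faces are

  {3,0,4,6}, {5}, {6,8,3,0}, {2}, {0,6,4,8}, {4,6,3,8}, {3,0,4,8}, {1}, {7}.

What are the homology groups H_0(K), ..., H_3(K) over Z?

We work with the vertex ordering 0 < 1 < 2 < 3 < 4 < 5 < 6 < 7 < 8. The simplices of K, each written with vertices in increasing order, are:

  0-simplices (9): [0], [1], [2], [3], [4], [5], [6], [7], [8]
  1-simplices (10): [0,3], [0,4], [0,6], [0,8], [3,4], [3,6], [3,8], [4,6], [4,8], [6,8]
  2-simplices (10): [0,3,4], [0,3,6], [0,3,8], [0,4,6], [0,4,8], [0,6,8], [3,4,6], [3,4,8], [3,6,8], [4,6,8]
  3-simplices (5): [0,3,4,6], [0,3,4,8], [0,3,6,8], [0,4,6,8], [3,4,6,8]

so the chain groups are C_0 ≅ Z^9, C_1 ≅ Z^10, C_2 ≅ Z^10, C_3 ≅ Z^5.

∂_1: C_1 → C_0 sends each edge [p,q] (with p < q) to q − p.
The 9×10 boundary matrix has rank 4 and Smith normal form diag(1,1,1,1).

Boundary ∂_2: C_2 → C_1 sends each 2-simplex [p,q,r] to [q,r] − [p,r] + [p,q]. For instance
  ∂[3,4,6] = [4,6] − [3,6] + [3,4],
  ∂[3,4,8] = [4,8] − [3,8] + [3,4].
As a 10×10 matrix over Z this has rank 6, with invariant factors (1,1,1,1,1,1).

The boundary map ∂_3: C_3 → C_2 sends each 3-simplex σ to the alternating sum Σ_i (−1)^i (σ with its i-th vertex removed). For instance
  ∂[0,3,4,8] = [3,4,8] − [0,4,8] + [0,3,8] − [0,3,4],
  ∂[0,3,6,8] = [3,6,8] − [0,6,8] + [0,3,8] − [0,3,6].
This gives a 10×5 integer matrix of rank 4; reducing to Smith normal form yields diagonal entries (1,1,1,1).

Computing H_k = (kernel of ∂_k) / (image of ∂_{k+1}):

  H_0: rank C_0 − rank ∂_1 = 9 − 4 = 5, and the invariant factors of ∂_1 are all 1, so H_0 = Z^5.
  H_1: rank ker ∂_1 − rank ∂_2 = (10 − 4) − 6 = 0, and the invariant factors of ∂_2 are all 1, so H_1 = 0.
  H_2: rank ker ∂_2 − rank ∂_3 = (10 − 6) − 4 = 0, and the invariant factors of ∂_3 are all 1, so H_2 = 0.
  H_3: rank ker ∂_3 − rank ∂_4 = (5 − 4) − 0 = 1, and there is no ∂_4, so H_3 = Z.

H_0 = Z^5,  H_1 = 0,  H_2 = 0,  H_3 = Z.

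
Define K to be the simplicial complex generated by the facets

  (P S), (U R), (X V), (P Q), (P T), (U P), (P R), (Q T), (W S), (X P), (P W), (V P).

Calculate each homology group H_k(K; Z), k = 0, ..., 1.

Order the vertices as P < Q < R < S < T < U < V < W < X. Listing each simplex with vertices in this order, K has dimension 1 with simplices:

  0-simplices (9): P, Q, R, S, T, U, V, W, X
  1-simplices (12): PQ, PR, PS, PT, PU, PV, PW, PX, QT, RU, SW, VX

Hence C_0 ≅ Z^9, C_1 ≅ Z^12.

∂_1: C_1 → C_0 is given by ∂[p,q] = [q] − [p]. For instance
  ∂SW = W − S.
As a 9×12 matrix over Z this has rank 8, with invariant factors (1,1,1,1,1,1,1,1).

From H_k ≅ ker(∂_k) / im(∂_{k+1}) we obtain:

  H_0: rank C_0 − rank ∂_1 = 9 − 8 = 1, and the invariant factors of ∂_1 are all 1, so H_0 = Z.
  H_1: rank ker ∂_1 − rank ∂_2 = (12 − 8) − 0 = 4, and there is no ∂_2, so H_1 = Z^4.

(K is a triangulation of a wedge of 4 circles.)

H_0 = Z,  H_1 = Z^4.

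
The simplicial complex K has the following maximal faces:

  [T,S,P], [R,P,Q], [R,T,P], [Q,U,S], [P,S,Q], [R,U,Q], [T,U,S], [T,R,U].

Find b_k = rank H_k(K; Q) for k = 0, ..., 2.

b_0 = 1, b_1 = 0, b_2 = 1.

We work with the vertex ordering P < Q < R < S < T < U. The simplices of K, each written with vertices in increasing order, are:

  0-simplices (6): P, Q, R, S, T, U
  1-simplices (12): PQ, PR, PS, PT, QR, QS, QU, RT, RU, ST, SU, TU
  2-simplices (8): PQR, PQS, PRT, PST, QRU, QSU, RTU, STU

Hence C_0 ≅ Z^6, C_1 ≅ Z^12, C_2 ≅ Z^8.

Boundary ∂_1: C_1 → C_0 sends each edge [p,q] (with p < q) to q − p. For instance
  ∂RU = U − R.
As a 6×12 matrix over Z this has rank 5, with invariant factors (1,1,1,1,1).

Boundary ∂_2: C_2 → C_1 sends each 2-simplex [p,q,r] to [q,r] − [p,r] + [p,q]. For instance
  ∂PQR = QR − PR + PQ,
  ∂QRU = RU − QU + QR.
This gives a 12×8 integer matrix of rank 7; reducing to Smith normal form yields diagonal entries (1,1,1,1,1,1,1).

Computing H_k = (kernel of ∂_k) / (image of ∂_{k+1}):

  H_0: rank C_0 − rank ∂_1 = 6 − 5 = 1, and the invariant factors of ∂_1 are all 1, so H_0 ≅ Z.
  H_1: rank ker ∂_1 − rank ∂_2 = (12 − 5) − 7 = 0, and the invariant factors of ∂_2 are all 1, so H_1 ≅ 0.
  H_2: rank ker ∂_2 − rank ∂_3 = (8 − 7) − 0 = 1, and there is no ∂_3, so H_2 ≅ Z.

As a check, the Euler characteristic is 6 − 12 + 8 = 2, which agrees with 1 − 0 + 1 = 2.

Hence the Betti numbers are b_0 = 1, b_1 = 0, b_2 = 1.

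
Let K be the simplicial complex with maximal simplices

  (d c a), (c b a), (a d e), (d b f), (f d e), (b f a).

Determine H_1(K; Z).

H_1 = Z.

Order the vertices as a < b < c < d < e < f. Listing each simplex with vertices in this order, K has dimension 2 with simplices:

  0-simplices (6): a, b, c, d, e, f
  1-simplices (12): ab, ac, ad, ae, af, bc, bd, bf, cd, de, df, ef
  2-simplices (6): abc, abf, acd, ade, bdf, def

Hence C_0 ≅ Z^6, C_1 ≅ Z^12, C_2 ≅ Z^6.

∂_1: C_1 → C_0 maps an edge to its endpoints' difference, ∂[p,q] = q − p. For instance
  ∂ad = d − a.
The resulting 6×12 matrix has rank 5, and its Smith normal form has invariant factors (1,1,1,1,1).

∂_2: C_2 → C_1 maps a triangle to the signed sum of its edges. For instance
  ∂abf = bf − af + ab,
  ∂bdf = df − bf + bd.
This gives a 12×6 integer matrix of rank 6; reducing to Smith normal form yields diagonal entries (1,1,1,1,1,1).

Reading off H_k = ker ∂_k / im ∂_{k+1}:

  H_1: rank ker ∂_1 − rank ∂_2 = (12 − 5) − 6 = 1, and the invariant factors of ∂_2 are all 1, so H_1 = Z.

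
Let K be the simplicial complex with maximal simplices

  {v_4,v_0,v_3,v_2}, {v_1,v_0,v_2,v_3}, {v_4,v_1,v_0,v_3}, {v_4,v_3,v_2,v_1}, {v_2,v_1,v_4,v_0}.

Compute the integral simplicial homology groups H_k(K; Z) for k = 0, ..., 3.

We work with the vertex ordering v_0 < v_1 < v_2 < v_3 < v_4. The simplices of K, each written with vertices in increasing order, are:

  0-simplices (5): [v_0], [v_1], [v_2], [v_3], [v_4]
  1-simplices (10): [v_0,v_1], [v_0,v_2], [v_0,v_3], [v_0,v_4], [v_1,v_2], [v_1,v_3], [v_1,v_4], [v_2,v_3], [v_2,v_4], [v_3,v_4]
  2-simplices (10): [v_0,v_1,v_2], [v_0,v_1,v_3], [v_0,v_1,v_4], [v_0,v_2,v_3], [v_0,v_2,v_4], [v_0,v_3,v_4], [v_1,v_2,v_3], [v_1,v_2,v_4], [v_1,v_3,v_4], [v_2,v_3,v_4]
  3-simplices (5): [v_0,v_1,v_2,v_3], [v_0,v_1,v_2,v_4], [v_0,v_1,v_3,v_4], [v_0,v_2,v_3,v_4], [v_1,v_2,v_3,v_4]

Hence C_0 ≅ Z^5, C_1 ≅ Z^10, C_2 ≅ Z^10, C_3 ≅ Z^5.

The boundary map ∂_1: C_1 → C_0 sends each edge [p,q] (with p < q) to q − p. For instance
  ∂[v_1,v_3] = [v_3] − [v_1].
This gives a 5×10 integer matrix of rank 4; reducing to Smith normal form yields diagonal entries (1,1,1,1).

The boundary map ∂_2: C_2 → C_1 sends each 2-simplex [p,q,r] to [q,r] − [p,r] + [p,q]. For instance
  ∂[v_0,v_2,v_4] = [v_2,v_4] − [v_0,v_4] + [v_0,v_2],
  ∂[v_0,v_1,v_3] = [v_1,v_3] − [v_0,v_3] + [v_0,v_1].
This gives a 10×10 integer matrix of rank 6; reducing to Smith normal form yields diagonal entries (1,1,1,1,1,1).

Boundary ∂_3: C_3 → C_2 sends each 3-simplex σ to the alternating sum Σ_i (−1)^i (σ with its i-th vertex removed). For instance
  ∂[v_0,v_1,v_3,v_4] = [v_1,v_3,v_4] − [v_0,v_3,v_4] + [v_0,v_1,v_4] − [v_0,v_1,v_3],
  ∂[v_1,v_2,v_3,v_4] = [v_2,v_3,v_4] − [v_1,v_3,v_4] + [v_1,v_2,v_4] − [v_1,v_2,v_3].
The 10×5 boundary matrix has rank 4 and Smith normal form diag(1,1,1,1).

Computing H_k = (kernel of ∂_k) / (image of ∂_{k+1}):

  H_0: rank C_0 − rank ∂_1 = 5 − 4 = 1, and the invariant factors of ∂_1 are all 1, so H_0 = Z.
  H_1: rank ker ∂_1 − rank ∂_2 = (10 − 4) − 6 = 0, and the invariant factors of ∂_2 are all 1, so H_1 = 0.
  H_2: rank ker ∂_2 − rank ∂_3 = (10 − 6) − 4 = 0, and the invariant factors of ∂_3 are all 1, so H_2 = 0.
  H_3: rank ker ∂_3 − rank ∂_4 = (5 − 4) − 0 = 1, and there is no ∂_4, so H_3 = Z.

As a check, the Euler characteristic is 5 − 10 + 10 − 5 = 0, which agrees with 1 − 0 + 0 − 1 = 0.

H_0 = Z,  H_1 = 0,  H_2 = 0,  H_3 = Z.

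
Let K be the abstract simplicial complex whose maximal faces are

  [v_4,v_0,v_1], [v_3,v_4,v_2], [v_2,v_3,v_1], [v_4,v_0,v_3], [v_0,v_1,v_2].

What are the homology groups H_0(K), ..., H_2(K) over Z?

H_0 ≅ Z,  H_1 ≅ Z,  H_2 = 0.

Take the total order v_0 < v_1 < v_2 < v_3 < v_4 on the vertex set. Then K (dimension 2) consists of the simplices:

  0-simplices (5): [v_0], [v_1], [v_2], [v_3], [v_4]
  1-simplices (10): [v_0,v_1], [v_0,v_2], [v_0,v_3], [v_0,v_4], [v_1,v_2], [v_1,v_3], [v_1,v_4], [v_2,v_3], [v_2,v_4], [v_3,v_4]
  2-simplices (5): [v_0,v_1,v_2], [v_0,v_1,v_4], [v_0,v_3,v_4], [v_1,v_2,v_3], [v_2,v_3,v_4]

Hence C_0 ≅ Z^5, C_1 ≅ Z^10, C_2 ≅ Z^5.

∂_1: C_1 → C_0 is given by ∂[p,q] = [q] − [p]. For instance
  ∂[v_2,v_4] = [v_4] − [v_2].
This gives a 5×10 integer matrix of rank 4; reducing to Smith normal form yields diagonal entries (1,1,1,1).

∂_2: C_2 → C_1 acts by ∂[p,q,r] = [q,r] − [p,r] + [p,q]. For instance
  ∂[v_0,v_1,v_2] = [v_1,v_2] − [v_0,v_2] + [v_0,v_1],
  ∂[v_0,v_1,v_4] = [v_1,v_4] − [v_0,v_4] + [v_0,v_1].
This gives a 10×5 integer matrix of rank 5; reducing to Smith normal form yields diagonal entries (1,1,1,1,1).

Computing H_k = (kernel of ∂_k) / (image of ∂_{k+1}):

  H_0: rank C_0 − rank ∂_1 = 5 − 4 = 1, and the invariant factors of ∂_1 are all 1, so H_0 = Z.
  H_1: rank ker ∂_1 − rank ∂_2 = (10 − 4) − 5 = 1, and the invariant factors of ∂_2 are all 1, so H_1 = Z.
  H_2: rank ker ∂_2 − rank ∂_3 = (5 − 5) − 0 = 0, and there is no ∂_3, so H_2 = 0.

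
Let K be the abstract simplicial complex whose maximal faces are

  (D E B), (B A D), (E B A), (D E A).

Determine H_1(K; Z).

We work with the vertex ordering A < B < D < E. The simplices of K, each written with vertices in increasing order, are:

  0-simplices (4): A, B, D, E
  1-simplices (6): AB, AD, AE, BD, BE, DE
  2-simplices (4): ABD, ABE, ADE, BDE

Hence C_0 ≅ Z^4, C_1 ≅ Z^6, C_2 ≅ Z^4.

The boundary map ∂_1: C_1 → C_0 sends each edge [p,q] (with p < q) to q − p. For instance
  ∂AE = E − A.
The resulting 4×6 matrix has rank 3, and its Smith normal form has invariant factors (1,1,1).

Boundary ∂_2: C_2 → C_1 maps a triangle to the signed sum of its edges. For instance
  ∂ABE = BE − AE + AB,
  ∂BDE = DE − BE + BD.
The 6×4 boundary matrix has rank 3 and Smith normal form diag(1,1,1).

Computing H_k = (kernel of ∂_k) / (image of ∂_{k+1}):

  H_1: rank ker ∂_1 − rank ∂_2 = (6 − 3) − 3 = 0, and the invariant factors of ∂_2 are all 1, so H_1 = 0.

H_1 ≅ 0.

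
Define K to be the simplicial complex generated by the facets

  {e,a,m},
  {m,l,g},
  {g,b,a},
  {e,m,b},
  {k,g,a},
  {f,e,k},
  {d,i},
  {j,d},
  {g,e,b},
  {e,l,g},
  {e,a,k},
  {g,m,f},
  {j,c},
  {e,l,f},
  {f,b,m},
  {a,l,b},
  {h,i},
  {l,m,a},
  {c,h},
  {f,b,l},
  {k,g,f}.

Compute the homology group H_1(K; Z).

Order the vertices as a < b < c < d < e < f < g < h < i < j < k < l < m. Listing each simplex with vertices in this order, K has dimension 2 with simplices:

  0-simplices (13): a, b, c, d, e, f, g, h, i, j, k, l, m
  1-simplices (29): ab, ae, ag, ak, al, am, be, bf, bg, bl, bm, ch, cj, di, dj, ef, eg, ek, el, em, fg, fk, fl, fm, gk, gl, gm, hi, lm
  2-simplices (16): abg, abl, aek, aem, agk, alm, beg, bem, bfl, bfm, efk, efl, egl, fgk, fgm, glm

so the chain groups are C_0 ≅ Z^13, C_1 ≅ Z^29, C_2 ≅ Z^16.

The boundary map ∂_1: C_1 → C_0 is given by ∂[p,q] = [q] − [p].
As a 13×29 matrix over Z this has rank 11, with invariant factors (1,1,1,1,1,1,1,1,1,1,1).

The boundary map ∂_2: C_2 → C_1 maps a triangle to the signed sum of its edges. For instance
  ∂abg = bg − ag + ab,
  ∂fgk = gk − fk + fg.
The 29×16 boundary matrix has rank 15 and Smith normal form diag(1,1,1,1,1,1,1,1,1,1,1,1,1,1,1).

Reading off H_k = ker ∂_k / im ∂_{k+1}:

  H_1: rank ker ∂_1 − rank ∂_2 = (29 − 11) − 15 = 3, and the invariant factors of ∂_2 are all 1, so H_1 ≅ Z^3.

(K is a triangulation of the disjoint union of the torus T^2 and the circle S^1.)

H_1 ≅ Z^3.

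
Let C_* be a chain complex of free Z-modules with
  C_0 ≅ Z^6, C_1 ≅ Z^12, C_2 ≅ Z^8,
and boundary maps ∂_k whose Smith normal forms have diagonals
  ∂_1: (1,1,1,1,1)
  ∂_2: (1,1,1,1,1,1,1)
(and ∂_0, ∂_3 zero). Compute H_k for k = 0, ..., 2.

H_0: b_0 = 6 − 0 − 5 = 1; torsion from ∂_1 factors > 1: none. So H_0 = Z.
H_1: b_1 = 12 − 5 − 7 = 0; torsion from ∂_2 factors > 1: none. So H_1 = 0.
H_2: b_2 = 8 − 7 − 0 = 1; torsion from ∂_3 factors > 1: none. So H_2 = Z.

H_0 = Z,  H_1 = 0,  H_2 = Z.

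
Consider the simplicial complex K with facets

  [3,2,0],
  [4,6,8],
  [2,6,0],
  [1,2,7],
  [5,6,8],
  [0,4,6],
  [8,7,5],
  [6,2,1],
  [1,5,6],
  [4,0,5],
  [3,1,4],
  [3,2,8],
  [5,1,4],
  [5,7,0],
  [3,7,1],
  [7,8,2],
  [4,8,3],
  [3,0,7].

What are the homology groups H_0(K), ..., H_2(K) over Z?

K has 9 vertices, 27 edges, 18 triangles.
rank ∂_0 = 0, rank ∂_1 = 8 ⇒ b_0 = 9 − 0 − 8 = 1; all invariant factors of ∂_1 are 1 so no torsion. So H_0 = Z.
rank ∂_1 = 8, rank ∂_2 = 18 ⇒ b_1 = 27 − 8 − 18 = 1; ∂_2 has invariant factor(s) [2] giving torsion. So H_1 = Z ⊕ Z/2.
rank ∂_2 = 18, rank ∂_3 = 0 ⇒ b_2 = 18 − 18 − 0 = 0. So H_2 = 0.

H_0 ≅ Z,  H_1 ≅ Z ⊕ Z/2,  H_2 = 0.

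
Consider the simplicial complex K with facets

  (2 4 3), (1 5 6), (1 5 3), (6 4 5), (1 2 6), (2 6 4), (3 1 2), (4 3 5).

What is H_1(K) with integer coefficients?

Fix the vertex order 1 < 2 < 3 < 4 < 5 < 6 and write every simplex with vertices in increasing order. Then dim K = 2 and the simplices of K are:

  0-simplices (6): [1], [2], [3], [4], [5], [6]
  1-simplices (12): [1,2], [1,3], [1,5], [1,6], [2,3], [2,4], [2,6], [3,4], [3,5], [4,5], [4,6], [5,6]
  2-simplices (8): [1,2,3], [1,2,6], [1,3,5], [1,5,6], [2,3,4], [2,4,6], [3,4,5], [4,5,6]

Hence C_0 ≅ Z^6, C_1 ≅ Z^12, C_2 ≅ Z^8.

Boundary ∂_1: C_1 → C_0 maps an edge to its endpoints' difference, ∂[p,q] = q − p.
The 6×12 boundary matrix has rank 5 and Smith normal form diag(1,1,1,1,1).

Boundary ∂_2: C_2 → C_1 maps a triangle to the signed sum of its edges. For instance
  ∂[1,2,3] = [2,3] − [1,3] + [1,2],
  ∂[3,4,5] = [4,5] − [3,5] + [3,4].
The 12×8 boundary matrix has rank 7 and Smith normal form diag(1,1,1,1,1,1,1).

Now H_k = ker ∂_k / im ∂_{k+1}, so:

  H_1: rank ker ∂_1 − rank ∂_2 = (12 − 5) − 7 = 0, and the invariant factors of ∂_2 are all 1, so H_1 = 0.

H_1 ≅ 0.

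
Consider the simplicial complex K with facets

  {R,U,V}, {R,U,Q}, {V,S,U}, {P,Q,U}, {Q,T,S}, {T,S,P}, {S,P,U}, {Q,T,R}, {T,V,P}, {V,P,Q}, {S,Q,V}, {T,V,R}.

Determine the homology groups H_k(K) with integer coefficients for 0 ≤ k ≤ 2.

H_0 = Z,  H_1 = Z/2,  H_2 = 0.

Order the vertices as P < Q < R < S < T < U < V. Listing each simplex with vertices in this order, K has dimension 2 with simplices:

  0-simplices (7): P, Q, R, S, T, U, V
  1-simplices (18): PQ, PS, PT, PU, PV, QR, QS, QT, QU, QV, RT, RU, RV, ST, SU, SV, TV, UV
  2-simplices (12): PQU, PQV, PST, PSU, PTV, QRT, QRU, QST, QSV, RTV, RUV, SUV

Hence C_0 ≅ Z^7, C_1 ≅ Z^18, C_2 ≅ Z^12.

The boundary map ∂_1: C_1 → C_0 maps an edge to its endpoints' difference, ∂[p,q] = q − p. For instance
  ∂PU = U − P.
As a 7×18 matrix over Z this has rank 6, with invariant factors (1,1,1,1,1,1).

The boundary map ∂_2: C_2 → C_1 sends each 2-simplex [p,q,r] to [q,r] − [p,r] + [p,q]. For instance
  ∂PQU = QU − PU + PQ,
  ∂RUV = UV − RV + RU.
This gives a 18×12 integer matrix of rank 12; reducing to Smith normal form yields diagonal entries (1,1,1,1,1,1,1,1,1,1,1,2).

From H_k ≅ ker(∂_k) / im(∂_{k+1}) we obtain:

  H_0: rank C_0 − rank ∂_1 = 7 − 6 = 1, and the invariant factors of ∂_1 are all 1, so H_0 ≅ Z.
  H_1: rank ker ∂_1 − rank ∂_2 = (18 − 6) − 12 = 0, and ∂_2 has invariant factor 2 > 1, so H_1 ≅ Z/2.
  H_2: rank ker ∂_2 − rank ∂_3 = (12 − 12) − 0 = 0, and there is no ∂_3, so H_2 ≅ 0.

(K is a triangulation of the real projective plane RP^2.)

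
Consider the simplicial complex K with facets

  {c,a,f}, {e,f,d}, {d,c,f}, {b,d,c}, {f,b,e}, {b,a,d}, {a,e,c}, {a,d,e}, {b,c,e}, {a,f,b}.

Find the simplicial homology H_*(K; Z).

H_0 = Z,  H_1 = Z/2,  H_2 = 0.

Fix the vertex order a < b < c < d < e < f and write every simplex with vertices in increasing order. Then dim K = 2 and the simplices of K are:

  0-simplices (6): a, b, c, d, e, f
  1-simplices (15): ab, ac, ad, ae, af, bc, bd, be, bf, cd, ce, cf, de, df, ef
  2-simplices (10): abd, abf, ace, acf, ade, bcd, bce, bef, cdf, def

Hence C_0 ≅ Z^6, C_1 ≅ Z^15, C_2 ≅ Z^10.

The boundary map ∂_1: C_1 → C_0 is given by ∂[p,q] = [q] − [p].
As a 6×15 matrix over Z this has rank 5, with invariant factors (1,1,1,1,1).

The boundary map ∂_2: C_2 → C_1 maps a triangle to the signed sum of its edges. For instance
  ∂ace = ce − ae + ac,
  ∂bcd = cd − bd + bc.
The 15×10 boundary matrix has rank 10 and Smith normal form diag(1,1,1,1,1,1,1,1,1,2).

Computing H_k = (kernel of ∂_k) / (image of ∂_{k+1}):

  H_0: rank C_0 − rank ∂_1 = 6 − 5 = 1, and the invariant factors of ∂_1 are all 1, so H_0 = Z.
  H_1: rank ker ∂_1 − rank ∂_2 = (15 − 5) − 10 = 0, and ∂_2 has invariant factor 2 > 1, so H_1 = Z/2.
  H_2: rank ker ∂_2 − rank ∂_3 = (10 − 10) − 0 = 0, and there is no ∂_3, so H_2 = 0.

As a check, the Euler characteristic is 6 − 15 + 10 = 1, which agrees with 1 − 0 + 0 = 1.
(K is a triangulation of the real projective plane RP^2.)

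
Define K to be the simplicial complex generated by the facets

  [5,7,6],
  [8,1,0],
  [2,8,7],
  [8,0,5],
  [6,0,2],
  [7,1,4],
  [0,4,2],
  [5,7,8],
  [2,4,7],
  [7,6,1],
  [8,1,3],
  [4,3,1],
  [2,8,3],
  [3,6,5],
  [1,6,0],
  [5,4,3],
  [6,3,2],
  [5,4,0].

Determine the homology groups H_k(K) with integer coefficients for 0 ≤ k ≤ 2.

Order the vertices as 0 < 1 < 2 < 3 < 4 < 5 < 6 < 7 < 8. Listing each simplex with vertices in this order, K has dimension 2 with simplices:

  0-simplices (9): [0], [1], [2], [3], [4], [5], [6], [7], [8]
  1-simplices (27): (27 of them)
  2-simplices (18): [0,1,6], [0,1,8], [0,2,4], [0,2,6], [0,4,5], [0,5,8], [1,3,4], [1,3,8], [1,4,7], [1,6,7], [2,3,6], [2,3,8], [2,4,7], [2,7,8], [3,4,5], [3,5,6], [5,6,7], [5,7,8]

so the chain groups are C_0 ≅ Z^9, C_1 ≅ Z^27, C_2 ≅ Z^18.

Boundary ∂_1: C_1 → C_0 maps an edge to its endpoints' difference, ∂[p,q] = q − p. For instance
  ∂[1,6] = [6] − [1].
The 9×27 boundary matrix has rank 8 and Smith normal form diag(1,1,1,1,1,1,1,1).

Boundary ∂_2: C_2 → C_1 acts by ∂[p,q,r] = [q,r] − [p,r] + [p,q]. For instance
  ∂[3,4,5] = [4,5] − [3,5] + [3,4],
  ∂[2,3,8] = [3,8] − [2,8] + [2,3].
The 27×18 boundary matrix has rank 17 and Smith normal form diag(1,1,1,1,1,1,1,1,1,1,1,1,1,1,1,1,1).

Now H_k = ker ∂_k / im ∂_{k+1}, so:

  H_0: rank C_0 − rank ∂_1 = 9 − 8 = 1, and the invariant factors of ∂_1 are all 1, so H_0 = Z.
  H_1: rank ker ∂_1 − rank ∂_2 = (27 − 8) − 17 = 2, and the invariant factors of ∂_2 are all 1, so H_1 = Z^2.
  H_2: rank ker ∂_2 − rank ∂_3 = (18 − 17) − 0 = 1, and there is no ∂_3, so H_2 = Z.

H_0 = Z,  H_1 = Z^2,  H_2 = Z.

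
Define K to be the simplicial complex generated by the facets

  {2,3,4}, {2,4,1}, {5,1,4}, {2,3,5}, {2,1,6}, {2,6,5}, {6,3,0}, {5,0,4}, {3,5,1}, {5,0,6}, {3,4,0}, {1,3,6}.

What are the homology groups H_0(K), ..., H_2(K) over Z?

Order the vertices as 0 < 1 < 2 < 3 < 4 < 5 < 6. Listing each simplex with vertices in this order, K has dimension 2 with simplices:

  0-simplices (7): [0], [1], [2], [3], [4], [5], [6]
  1-simplices (18): [0,3], [0,4], [0,5], [0,6], [1,2], [1,3], [1,4], [1,5], [1,6], [2,3], [2,4], [2,5], [2,6], [3,4], [3,5], [3,6], [4,5], [5,6]
  2-simplices (12): [0,3,4], [0,3,6], [0,4,5], [0,5,6], [1,2,4], [1,2,6], [1,3,5], [1,3,6], [1,4,5], [2,3,4], [2,3,5], [2,5,6]

so the chain groups are C_0 ≅ Z^7, C_1 ≅ Z^18, C_2 ≅ Z^12.

Boundary ∂_1: C_1 → C_0 is given by ∂[p,q] = [q] − [p]. For instance
  ∂[0,3] = [3] − [0].
The 7×18 boundary matrix has rank 6 and Smith normal form diag(1,1,1,1,1,1).

Boundary ∂_2: C_2 → C_1 acts by ∂[p,q,r] = [q,r] − [p,r] + [p,q]. For instance
  ∂[2,3,5] = [3,5] − [2,5] + [2,3],
  ∂[1,4,5] = [4,5] − [1,5] + [1,4].
This gives a 18×12 integer matrix of rank 12; reducing to Smith normal form yields diagonal entries (1,1,1,1,1,1,1,1,1,1,1,2).

From H_k ≅ ker(∂_k) / im(∂_{k+1}) we obtain:

  H_0: rank C_0 − rank ∂_1 = 7 − 6 = 1, and the invariant factors of ∂_1 are all 1, so H_0 ≅ Z.
  H_1: rank ker ∂_1 − rank ∂_2 = (18 − 6) − 12 = 0, and ∂_2 has invariant factor 2 > 1, so H_1 ≅ Z/2.
  H_2: rank ker ∂_2 − rank ∂_3 = (12 − 12) − 0 = 0, and there is no ∂_3, so H_2 ≅ 0.

H_0 ≅ Z,  H_1 ≅ Z/2,  H_2 = 0.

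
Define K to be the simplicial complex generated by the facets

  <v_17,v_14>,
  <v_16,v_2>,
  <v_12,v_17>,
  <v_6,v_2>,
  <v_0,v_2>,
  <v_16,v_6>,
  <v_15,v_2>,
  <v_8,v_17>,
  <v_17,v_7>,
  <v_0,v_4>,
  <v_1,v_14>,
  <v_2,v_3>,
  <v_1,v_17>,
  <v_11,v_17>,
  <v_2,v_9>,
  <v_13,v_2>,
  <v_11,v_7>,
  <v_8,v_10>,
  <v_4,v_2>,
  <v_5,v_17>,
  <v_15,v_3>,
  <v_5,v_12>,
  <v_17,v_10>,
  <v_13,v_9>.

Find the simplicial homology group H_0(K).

Take the total order v_0 < v_1 < v_2 < v_3 < v_4 < v_5 < v_6 < v_7 < v_8 < v_9 < v_10 < v_11 < v_12 < v_13 < v_14 < v_15 < v_16 < v_17 on the vertex set. Then K (dimension 1) consists of the simplices:

  0-simplices (18): [v_0], [v_1], [v_2], [v_3], [v_4], [v_5], [v_6], [v_7], [v_8], [v_9], [v_10], [v_11], [v_12], [v_13], [v_14], [v_15], [v_16], [v_17]
  1-simplices (24): (24 of them)

Hence C_0 ≅ Z^18, C_1 ≅ Z^24.

The boundary map ∂_1: C_1 → C_0 sends each edge [p,q] (with p < q) to q − p. For instance
  ∂[v_5,v_17] = [v_17] − [v_5].
This gives a 18×24 integer matrix of rank 16; reducing to Smith normal form yields diagonal entries (1,1,1,1,1,1,1,1,1,1,1,1,1,1,1,1).

Reading off H_k = ker ∂_k / im ∂_{k+1}:

  H_0: rank C_0 − rank ∂_1 = 18 − 16 = 2, and the invariant factors of ∂_1 are all 1, so H_0 ≅ Z^2.

(K is a triangulation of the disjoint union of a wedge of 4 circles and a wedge of 4 circles.)

H_0 ≅ Z^2.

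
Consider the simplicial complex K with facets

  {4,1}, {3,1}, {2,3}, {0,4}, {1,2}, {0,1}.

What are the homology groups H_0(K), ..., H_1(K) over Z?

H_0 ≅ Z,  H_1 ≅ Z^2.

Take the total order 0 < 1 < 2 < 3 < 4 on the vertex set. Then K (dimension 1) consists of the simplices:

  0-simplices (5): [0], [1], [2], [3], [4]
  1-simplices (6): [0,1], [0,4], [1,2], [1,3], [1,4], [2,3]

giving chain groups C_0 ≅ Z^5, C_1 ≅ Z^6.

∂_1: C_1 → C_0 is given by ∂[p,q] = [q] − [p].
The 5×6 boundary matrix has rank 4 and Smith normal form diag(1,1,1,1).

Computing H_k = (kernel of ∂_k) / (image of ∂_{k+1}):

  H_0: rank C_0 − rank ∂_1 = 5 − 4 = 1, and the invariant factors of ∂_1 are all 1, so H_0 = Z.
  H_1: rank ker ∂_1 − rank ∂_2 = (6 − 4) − 0 = 2, and there is no ∂_2, so H_1 = Z^2.

(K is a triangulation of a wedge of 2 circles.)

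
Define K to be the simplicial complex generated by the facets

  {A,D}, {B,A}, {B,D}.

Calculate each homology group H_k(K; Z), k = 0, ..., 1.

Fix the vertex order A < B < D and write every simplex with vertices in increasing order. Then dim K = 1 and the simplices of K are:

  0-simplices (3): A, B, D
  1-simplices (3): AB, AD, BD

giving chain groups C_0 ≅ Z^3, C_1 ≅ Z^3.

∂_1: C_1 → C_0 sends each edge [p,q] (with p < q) to q − p. For instance
  ∂BD = D − B.
The resulting 3×3 matrix has rank 2, and its Smith normal form has invariant factors (1,1).

Now H_k = ker ∂_k / im ∂_{k+1}, so:

  H_0: rank C_0 − rank ∂_1 = 3 − 2 = 1, and the invariant factors of ∂_1 are all 1, so H_0 = Z.
  H_1: rank ker ∂_1 − rank ∂_2 = (3 − 2) − 0 = 1, and there is no ∂_2, so H_1 = Z.

As a check, the Euler characteristic is 3 − 3 = 0, which agrees with 1 − 1 = 0.
(K is a triangulation of the circle S^1.)

H_0 = Z,  H_1 = Z.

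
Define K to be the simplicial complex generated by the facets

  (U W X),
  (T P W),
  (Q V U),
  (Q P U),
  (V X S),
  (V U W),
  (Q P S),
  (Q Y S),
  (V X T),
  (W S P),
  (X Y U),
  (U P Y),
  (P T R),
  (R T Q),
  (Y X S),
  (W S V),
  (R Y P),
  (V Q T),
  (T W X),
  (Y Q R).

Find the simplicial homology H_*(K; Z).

Order the vertices as P < Q < R < S < T < U < V < W < X < Y. Listing each simplex with vertices in this order, K has dimension 2 with simplices:

  0-simplices (10): P, Q, R, S, T, U, V, W, X, Y
  1-simplices (30): PQ, PR, PS, PT, PU, PW, PY, QR, QS, QT, QU, QV, QY, RT, RY, SV, SW, SX, SY, TV, TW, TX, UV, UW, UX, UY, VW, VX, WX, XY
  2-simplices (20): PQS, PQU, PRT, PRY, PSW, PTW, PUY, QRT, QRY, QSY, QTV, QUV, SVW, SVX, SXY, TVX, TWX, UVW, UWX, UXY

so the chain groups are C_0 ≅ Z^10, C_1 ≅ Z^30, C_2 ≅ Z^20.

∂_1: C_1 → C_0 sends each edge [p,q] (with p < q) to q − p.
As a 10×30 matrix over Z this has rank 9, with invariant factors (1,1,1,1,1,1,1,1,1).

∂_2: C_2 → C_1 acts by ∂[p,q,r] = [q,r] − [p,r] + [p,q]. For instance
  ∂PQS = QS − PS + PQ,
  ∂UWX = WX − UX + UW.
The 30×20 boundary matrix has rank 20 and Smith normal form diag(1,1,1,1,1,1,1,1,1,1,1,1,1,1,1,1,1,1,1,2).

Reading off H_k = ker ∂_k / im ∂_{k+1}:

  H_0: rank C_0 − rank ∂_1 = 10 − 9 = 1, and the invariant factors of ∂_1 are all 1, so H_0 = Z.
  H_1: rank ker ∂_1 − rank ∂_2 = (30 − 9) − 20 = 1, and ∂_2 has invariant factor 2 > 1, so H_1 = Z ⊕ Z/2Z.
  H_2: rank ker ∂_2 − rank ∂_3 = (20 − 20) − 0 = 0, and there is no ∂_3, so H_2 = 0.

H_0 ≅ Z,  H_1 ≅ Z ⊕ Z/2Z,  H_2 = 0.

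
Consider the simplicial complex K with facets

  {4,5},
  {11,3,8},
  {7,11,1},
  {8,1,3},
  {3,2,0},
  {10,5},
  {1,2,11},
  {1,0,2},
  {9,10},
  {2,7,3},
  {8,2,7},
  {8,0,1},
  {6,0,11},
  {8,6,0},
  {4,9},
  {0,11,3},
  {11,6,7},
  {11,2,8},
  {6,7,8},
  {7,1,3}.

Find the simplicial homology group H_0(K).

Fix the vertex order 0 < 1 < 2 < 3 < 4 < 5 < 6 < 7 < 8 < 9 < 10 < 11 and write every simplex with vertices in increasing order. Then dim K = 2 and the simplices of K are:

  0-simplices (12): [0], [1], [2], [3], [4], [5], [6], [7], [8], [9], [10], [11]
  1-simplices (28): (28 of them)
  2-simplices (16): [0,1,2], [0,1,8], [0,2,3], [0,3,11], [0,6,8], [0,6,11], [1,2,11], [1,3,7], [1,3,8], [1,7,11], [2,3,7], [2,7,8], [2,8,11], [3,8,11], [6,7,8], [6,7,11]

so the chain groups are C_0 ≅ Z^12, C_1 ≅ Z^28, C_2 ≅ Z^16.

The boundary map ∂_1: C_1 → C_0 is given by ∂[p,q] = [q] − [p]. For instance
  ∂[1,7] = [7] − [1].
The resulting 12×28 matrix has rank 10, and its Smith normal form has invariant factors (1,1,1,1,1,1,1,1,1,1).

Boundary ∂_2: C_2 → C_1 acts by ∂[p,q,r] = [q,r] − [p,r] + [p,q]. For instance
  ∂[0,1,2] = [1,2] − [0,2] + [0,1],
  ∂[3,8,11] = [8,11] − [3,11] + [3,8].
As a 28×16 matrix over Z this has rank 15, with invariant factors (1,1,1,1,1,1,1,1,1,1,1,1,1,1,1).

Computing H_k = (kernel of ∂_k) / (image of ∂_{k+1}):

  H_0: rank C_0 − rank ∂_1 = 12 − 10 = 2, and the invariant factors of ∂_1 are all 1, so H_0 = Z^2.

H_0 ≅ Z^2.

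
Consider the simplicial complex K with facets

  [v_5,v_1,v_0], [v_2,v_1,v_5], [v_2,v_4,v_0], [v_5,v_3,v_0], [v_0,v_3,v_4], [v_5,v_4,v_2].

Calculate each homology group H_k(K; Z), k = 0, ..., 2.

K has 6 vertices, 12 edges, 6 triangles.
rank ∂_0 = 0, rank ∂_1 = 5 ⇒ b_0 = 6 − 0 − 5 = 1; all invariant factors of ∂_1 are 1 so no torsion. So H_0 ≅ Z.
rank ∂_1 = 5, rank ∂_2 = 6 ⇒ b_1 = 12 − 5 − 6 = 1; all invariant factors of ∂_2 are 1 so no torsion. So H_1 ≅ Z.
rank ∂_2 = 6, rank ∂_3 = 0 ⇒ b_2 = 6 − 6 − 0 = 0. So H_2 ≅ 0.

H_0 = Z,  H_1 = Z,  H_2 = 0.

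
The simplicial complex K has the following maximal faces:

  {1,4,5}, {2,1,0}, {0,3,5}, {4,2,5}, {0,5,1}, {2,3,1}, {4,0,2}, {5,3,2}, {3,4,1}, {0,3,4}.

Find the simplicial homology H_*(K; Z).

H_0 ≅ Z,  H_1 ≅ Z/2,  H_2 = 0.

Fix the vertex order 0 < 1 < 2 < 3 < 4 < 5 and write every simplex with vertices in increasing order. Then dim K = 2 and the simplices of K are:

  0-simplices (6): [0], [1], [2], [3], [4], [5]
  1-simplices (15): [0,1], [0,2], [0,3], [0,4], [0,5], [1,2], [1,3], [1,4], [1,5], [2,3], [2,4], [2,5], [3,4], [3,5], [4,5]
  2-simplices (10): [0,1,2], [0,1,5], [0,2,4], [0,3,4], [0,3,5], [1,2,3], [1,3,4], [1,4,5], [2,3,5], [2,4,5]

Hence C_0 ≅ Z^6, C_1 ≅ Z^15, C_2 ≅ Z^10.

∂_1: C_1 → C_0 maps an edge to its endpoints' difference, ∂[p,q] = q − p. For instance
  ∂[0,2] = [2] − [0].
This gives a 6×15 integer matrix of rank 5; reducing to Smith normal form yields diagonal entries (1,1,1,1,1).

The boundary map ∂_2: C_2 → C_1 maps a triangle to the signed sum of its edges. For instance
  ∂[0,3,5] = [3,5] − [0,5] + [0,3],
  ∂[1,4,5] = [4,5] − [1,5] + [1,4].
This gives a 15×10 integer matrix of rank 10; reducing to Smith normal form yields diagonal entries (1,1,1,1,1,1,1,1,1,2).

Now H_k = ker ∂_k / im ∂_{k+1}, so:

  H_0: rank C_0 − rank ∂_1 = 6 − 5 = 1, and the invariant factors of ∂_1 are all 1, so H_0 ≅ Z.
  H_1: rank ker ∂_1 − rank ∂_2 = (15 − 5) − 10 = 0, and ∂_2 has invariant factor 2 > 1, so H_1 ≅ Z/2.
  H_2: rank ker ∂_2 − rank ∂_3 = (10 − 10) − 0 = 0, and there is no ∂_3, so H_2 ≅ 0.

As a check, the Euler characteristic is 6 − 15 + 10 = 1, which agrees with 1 − 0 + 0 = 1.
(K is a triangulation of the real projective plane RP^2.)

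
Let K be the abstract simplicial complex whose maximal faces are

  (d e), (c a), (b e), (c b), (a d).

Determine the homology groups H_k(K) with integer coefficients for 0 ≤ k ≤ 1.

H_0 ≅ Z,  H_1 ≅ Z.

We work with the vertex ordering a < b < c < d < e. The simplices of K, each written with vertices in increasing order, are:

  0-simplices (5): a, b, c, d, e
  1-simplices (5): ac, ad, bc, be, de

giving chain groups C_0 ≅ Z^5, C_1 ≅ Z^5.

Boundary ∂_1: C_1 → C_0 maps an edge to its endpoints' difference, ∂[p,q] = q − p.
The resulting 5×5 matrix has rank 4, and its Smith normal form has invariant factors (1,1,1,1).

From H_k ≅ ker(∂_k) / im(∂_{k+1}) we obtain:

  H_0: rank C_0 − rank ∂_1 = 5 − 4 = 1, and the invariant factors of ∂_1 are all 1, so H_0 ≅ Z.
  H_1: rank ker ∂_1 − rank ∂_2 = (5 − 4) − 0 = 1, and there is no ∂_2, so H_1 ≅ Z.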